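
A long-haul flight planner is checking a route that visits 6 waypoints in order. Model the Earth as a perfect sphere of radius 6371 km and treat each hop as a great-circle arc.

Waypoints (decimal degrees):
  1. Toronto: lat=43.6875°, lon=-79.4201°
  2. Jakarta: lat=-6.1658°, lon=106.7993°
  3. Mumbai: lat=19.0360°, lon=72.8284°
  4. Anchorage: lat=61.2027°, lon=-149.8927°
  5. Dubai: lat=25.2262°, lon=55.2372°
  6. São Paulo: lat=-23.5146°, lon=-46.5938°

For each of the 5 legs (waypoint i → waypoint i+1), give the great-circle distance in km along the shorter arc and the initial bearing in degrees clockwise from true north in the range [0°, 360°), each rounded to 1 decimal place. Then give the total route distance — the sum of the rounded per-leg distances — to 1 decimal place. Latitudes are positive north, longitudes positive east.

Leg 1: dist=15798.8 km, bearing=349.9°
Leg 2: dist=4658.2 km, bearing=307.7°
Leg 3: dist=10318.1 km, bearing=19.1°
Leg 4: dist=10141.6 km, bearing=337.4°
Leg 5: dist=12218.5 km, bearing=252.6°
Total: 53135.2 km

Leg 1: φ1=0.7624907, φ2=-0.1076135, Δφ=-0.8701042, Δλ=3.2501417 rad; a=sin²(Δφ/2)+cosφ1·cosφ2·sin²(Δλ/2)=0.8944456584; c=2·atan2(√a, √(1-a))=2.479799122; dist=6371·c=15798.800 ≈ 15798.8 km; running total=15798.8 km
Leg 1 bearing: y=sinΔλ·cosφ2=-0.10770927, x=cosφ1·sinφ2-sinφ1·cosφ2·cosΔλ=0.60502000; θ=atan2(y, x)=-10.0944° <0 so +360° → 349.9056° ≈ 349.9°
Leg 2: φ1=-0.1076135, φ2=0.3322409, Δφ=0.4398544, Δλ=-0.5929041 rad; a=sin²(Δφ/2)+cosφ1·cosφ2·sin²(Δλ/2)=0.1277988779; c=2·atan2(√a, √(1-a))=0.731157137; dist=6371·c=4658.202 ≈ 4658.2 km; running total=20457.0 km
Leg 2 bearing: y=sinΔλ·cosφ2=-0.52821468, x=cosφ1·sinφ2-sinφ1·cosφ2·cosΔλ=0.40847833; θ=atan2(y, x)=-52.2845° <0 so +360° → 307.7155° ≈ 307.7°
Leg 3: φ1=0.3322409, φ2=1.0681886, Δφ=0.7359477, Δλ=-3.8872165 rad; a=sin²(Δφ/2)+cosφ1·cosφ2·sin²(Δλ/2)=0.5243591760; c=2·atan2(√a, √(1-a))=1.619533971; dist=6371·c=10318.051 ≈ 10318.1 km; running total=30775.1 km
Leg 3 bearing: y=sinΔλ·cosφ2=0.32680826, x=cosφ1·sinφ2-sinφ1·cosφ2·cosΔλ=0.94383414; θ=atan2(y, x)=19.0987° ≈ 19.1°
Leg 4: φ1=1.0681886, φ2=0.4402802, Δφ=-0.6279084, Δλ=3.5801921 rad; a=sin²(Δφ/2)+cosφ1·cosφ2·sin²(Δλ/2)=0.5105200301; c=2·atan2(√a, √(1-a))=1.591837940; dist=6371·c=10141.600 ≈ 10141.6 km; running total=40916.7 km
Leg 4 bearing: y=sinΔλ·cosφ2=-0.38417194, x=cosφ1·sinφ2-sinφ1·cosφ2·cosΔλ=0.92302180; θ=atan2(y, x)=-22.5976° <0 so +360° → 337.4024° ≈ 337.4°
Leg 5: φ1=0.4402802, φ2=-0.4104072, Δφ=-0.8506874, Δλ=-1.7772862 rad; a=sin²(Δφ/2)+cosφ1·cosφ2·sin²(Δλ/2)=0.6700572539; c=2·atan2(√a, √(1-a))=1.917834989; dist=6371·c=12218.527 ≈ 12218.5 km; running total=53135.2 km
Leg 5 bearing: y=sinΔλ·cosφ2=-0.89747912, x=cosφ1·sinφ2-sinφ1·cosφ2·cosΔλ=-0.28080838; θ=atan2(y, x)=-107.3742° <0 so +360° → 252.6258° ≈ 252.6°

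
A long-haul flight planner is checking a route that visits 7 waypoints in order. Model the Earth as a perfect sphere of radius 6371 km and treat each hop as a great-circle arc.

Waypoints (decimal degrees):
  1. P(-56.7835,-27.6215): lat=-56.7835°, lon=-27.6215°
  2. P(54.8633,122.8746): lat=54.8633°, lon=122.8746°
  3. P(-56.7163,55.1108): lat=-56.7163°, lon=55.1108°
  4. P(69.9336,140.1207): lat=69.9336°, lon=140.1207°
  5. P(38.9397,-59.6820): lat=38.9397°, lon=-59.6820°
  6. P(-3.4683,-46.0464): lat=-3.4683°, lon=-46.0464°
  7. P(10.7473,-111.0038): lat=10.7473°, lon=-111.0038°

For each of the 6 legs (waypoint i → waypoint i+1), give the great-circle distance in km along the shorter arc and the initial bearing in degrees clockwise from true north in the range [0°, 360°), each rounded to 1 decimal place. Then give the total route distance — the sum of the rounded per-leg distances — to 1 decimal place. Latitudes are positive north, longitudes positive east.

Leg 1: φ1=-0.9910590, φ2=0.9575452, Δφ=1.9486043, Δλ=2.6266525 rad; a=sin²(Δφ/2)+cosφ1·cosφ2·sin²(Δλ/2)=0.9792769959; c=2·atan2(√a, √(1-a))=2.852679135; dist=6371·c=18174.419 ≈ 18174.4 km; running total=18174.4 km
Leg 1 bearing: y=sinΔλ·cosφ2=0.28343823, x=cosφ1·sinφ2-sinφ1·cosφ2·cosΔλ=0.02893123; θ=atan2(y, x)=84.1719° ≈ 84.2°
Leg 2: φ1=0.9575452, φ2=-0.9898862, Δφ=-1.9474314, Δλ=-1.1827014 rad; a=sin²(Δφ/2)+cosφ1·cosφ2·sin²(Δλ/2)=0.7820563165; c=2·atan2(√a, √(1-a))=2.170154498; dist=6371·c=13826.054 ≈ 13826.1 km; running total=32000.5 km
Leg 2 bearing: y=sinΔλ·cosφ2=-0.50797280, x=cosφ1·sinφ2-sinφ1·cosφ2·cosΔλ=-0.65095359; θ=atan2(y, x)=-142.0332° <0 so +360° → 217.9668° ≈ 218.0°
Leg 3: φ1=-0.9898862, φ2=1.2205716, Δφ=2.2104578, Δλ=1.4837027 rad; a=sin²(Δφ/2)+cosφ1·cosφ2·sin²(Δλ/2)=0.8844192328; c=2·atan2(√a, √(1-a))=2.447819011; dist=6371·c=15595.055 ≈ 15595.1 km; running total=47595.6 km
Leg 3 bearing: y=sinΔλ·cosφ2=0.34180845, x=cosφ1·sinφ2-sinφ1·cosφ2·cosΔλ=0.54042057; θ=atan2(y, x)=32.3128° ≈ 32.3°
Leg 4: φ1=1.2205716, φ2=0.6796260, Δφ=-0.5409456, Δλ=-3.4872150 rad; a=sin²(Δφ/2)+cosφ1·cosφ2·sin²(Δλ/2)=0.3303709599; c=2·atan2(√a, √(1-a))=1.224668236; dist=6371·c=7802.361 ≈ 7802.4 km; running total=55398.0 km
Leg 4 bearing: y=sinΔλ·cosφ2=0.26350750, x=cosφ1·sinφ2-sinφ1·cosφ2·cosΔλ=0.90303253; θ=atan2(y, x)=16.2674° ≈ 16.3°
Leg 5: φ1=0.6796260, φ2=-0.0605333, Δφ=-0.7401592, Δλ=0.2379861 rad; a=sin²(Δφ/2)+cosφ1·cosφ2·sin²(Δλ/2)=0.1417607016; c=2·atan2(√a, √(1-a))=0.772055000; dist=6371·c=4918.762 ≈ 4918.8 km; running total=60316.8 km
Leg 5 bearing: y=sinΔλ·cosφ2=0.23531420, x=cosφ1·sinφ2-sinφ1·cosφ2·cosΔλ=-0.65672342; θ=atan2(y, x)=160.2866° ≈ 160.3°
Leg 6: φ1=-0.0605333, φ2=0.1875758, Δφ=0.2481090, Δλ=-1.1337205 rad; a=sin²(Δφ/2)+cosφ1·cosφ2·sin²(Δλ/2)=0.2980878985; c=2·atan2(√a, √(1-a))=1.155103115; dist=6371·c=7359.162 ≈ 7359.2 km; running total=67676.0 km
Leg 6 bearing: y=sinΔλ·cosφ2=-0.89010146, x=cosφ1·sinφ2-sinφ1·cosφ2·cosΔλ=0.21129461; θ=atan2(y, x)=-76.6461° <0 so +360° → 283.3539° ≈ 283.4°

Leg 1: dist=18174.4 km, bearing=84.2°
Leg 2: dist=13826.1 km, bearing=218.0°
Leg 3: dist=15595.1 km, bearing=32.3°
Leg 4: dist=7802.4 km, bearing=16.3°
Leg 5: dist=4918.8 km, bearing=160.3°
Leg 6: dist=7359.2 km, bearing=283.4°
Total: 67676.0 km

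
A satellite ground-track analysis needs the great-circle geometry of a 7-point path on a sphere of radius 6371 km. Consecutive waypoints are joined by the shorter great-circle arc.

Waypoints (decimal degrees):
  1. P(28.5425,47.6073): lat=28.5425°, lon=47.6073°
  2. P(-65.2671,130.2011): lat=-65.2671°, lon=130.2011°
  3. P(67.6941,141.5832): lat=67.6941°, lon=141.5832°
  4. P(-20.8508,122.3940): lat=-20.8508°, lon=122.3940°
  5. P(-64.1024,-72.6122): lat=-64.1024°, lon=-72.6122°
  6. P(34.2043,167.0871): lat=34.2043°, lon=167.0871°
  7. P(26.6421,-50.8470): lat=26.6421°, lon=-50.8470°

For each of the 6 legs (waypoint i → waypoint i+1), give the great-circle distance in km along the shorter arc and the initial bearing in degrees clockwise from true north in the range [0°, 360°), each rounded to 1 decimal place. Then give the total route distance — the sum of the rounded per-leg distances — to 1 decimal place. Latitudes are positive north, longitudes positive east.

Leg 1: dist=12536.5 km, bearing=153.3°
Leg 2: dist=14811.9 km, bearing=5.9°
Leg 3: dist=9971.3 km, bearing=197.9°
Leg 4: dist=10479.7 km, bearing=173.5°
Leg 5: dist=14840.9 km, bearing=259.7°
Leg 6: dist=12156.7 km, bearing=35.6°
Total: 74797.0 km

Leg 1: φ1=0.4981606, φ2=-1.1391258, Δφ=-1.6372864, Δλ=1.4415338 rad; a=sin²(Δφ/2)+cosφ1·cosφ2·sin²(Δλ/2)=0.6933015965; c=2·atan2(√a, √(1-a))=1.967741874; dist=6371·c=12536.483 ≈ 12536.5 km; running total=12536.5 km
Leg 1 bearing: y=sinΔλ·cosφ2=0.41489816, x=cosφ1·sinφ2-sinφ1·cosφ2·cosΔλ=-0.82364889; θ=atan2(y, x)=153.2642° ≈ 153.3°
Leg 2: φ1=-1.1391258, φ2=1.1814849, Δφ=2.3206107, Δλ=0.1986551 rad; a=sin²(Δφ/2)+cosφ1·cosφ2·sin²(Δλ/2)=0.8423130397; c=2·atan2(√a, √(1-a))=2.324886905; dist=6371·c=14811.854 ≈ 14811.9 km; running total=27348.4 km
Leg 2 bearing: y=sinΔλ·cosφ2=0.07490488, x=cosφ1·sinφ2-sinφ1·cosφ2·cosΔλ=0.72503544; θ=atan2(y, x)=5.8984° ≈ 5.9°
Leg 3: φ1=1.1814849, φ2=-0.3639151, Δφ=-1.5454000, Δλ=-0.3349147 rad; a=sin²(Δφ/2)+cosφ1·cosφ2·sin²(Δλ/2)=0.4971569368; c=2·atan2(√a, √(1-a))=1.565110170; dist=6371·c=9971.317 ≈ 9971.3 km; running total=37319.7 km
Leg 3 bearing: y=sinΔλ·cosφ2=-0.30716296, x=cosφ1·sinφ2-sinφ1·cosφ2·cosΔλ=-0.95163994; θ=atan2(y, x)=-162.1114° <0 so +360° → 197.8886° ≈ 197.9°
Leg 4: φ1=-0.3639151, φ2=-1.1187979, Δφ=-0.7548828, Δλ=-3.4035003 rad; a=sin²(Δφ/2)+cosφ1·cosφ2·sin²(Δλ/2)=0.5370251248; c=2·atan2(√a, √(1-a))=1.644914419; dist=6371·c=10479.7498 ≈ 10479.7 km; running total=47799.4 km
Leg 4 bearing: y=sinΔλ·cosφ2=0.11308852, x=cosφ1·sinφ2-sinφ1·cosφ2·cosΔλ=-0.99082165; θ=atan2(y, x)=173.4887° ≈ 173.5°
Leg 5: φ1=-1.1187979, φ2=0.5969777, Δφ=1.7157756, Δλ=4.1835420 rad; a=sin²(Δφ/2)+cosφ1·cosφ2·sin²(Δλ/2)=0.8439711095; c=2·atan2(√a, √(1-a))=2.329446230; dist=6371·c=14840.902 ≈ 14840.9 km; running total=62640.3 km
Leg 5 bearing: y=sinΔλ·cosφ2=-0.71405617, x=cosφ1·sinφ2-sinφ1·cosφ2·cosΔλ=-0.12984335; θ=atan2(y, x)=-100.3060° <0 so +360° → 259.6940° ≈ 259.7°
Leg 6: φ1=0.5969777, φ2=0.4649924, Δφ=-0.1319853, Δλ=-3.8036676 rad; a=sin²(Δφ/2)+cosφ1·cosφ2·sin²(Δλ/2)=0.6654836775; c=2·atan2(√a, √(1-a))=1.908124847; dist=6371·c=12156.663 ≈ 12156.7 km; running total=74797.0 km
Leg 6 bearing: y=sinΔλ·cosφ2=0.54948313, x=cosφ1·sinφ2-sinφ1·cosφ2·cosΔλ=0.76715637; θ=atan2(y, x)=35.6125° ≈ 35.6°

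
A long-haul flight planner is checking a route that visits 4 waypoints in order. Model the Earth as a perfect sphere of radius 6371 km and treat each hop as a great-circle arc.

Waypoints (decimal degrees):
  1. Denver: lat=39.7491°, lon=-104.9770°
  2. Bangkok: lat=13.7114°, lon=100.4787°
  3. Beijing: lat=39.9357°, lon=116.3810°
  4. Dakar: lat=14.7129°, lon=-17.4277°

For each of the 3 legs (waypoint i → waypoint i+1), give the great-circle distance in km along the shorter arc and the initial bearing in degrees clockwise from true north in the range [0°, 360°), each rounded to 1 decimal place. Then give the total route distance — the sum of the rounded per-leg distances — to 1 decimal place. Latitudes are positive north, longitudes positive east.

Leg 1: φ1=0.6937527, φ2=0.2393091, Δφ=-0.4544436, Δλ=3.5858784 rad; a=sin²(Δφ/2)+cosφ1·cosφ2·sin²(Δλ/2)=0.7614310996; c=2·atan2(√a, √(1-a))=2.121001577; dist=6371·c=13512.901 ≈ 13512.9 km; running total=13512.9 km
Leg 1 bearing: y=sinΔλ·cosφ2=-0.41756428, x=cosφ1·sinφ2-sinφ1·cosφ2·cosΔλ=0.74313874; θ=atan2(y, x)=-29.3313° <0 so +360° → 330.6687° ≈ 330.7°
Leg 2: φ1=0.2393091, φ2=0.6970095, Δφ=0.4577004, Δλ=0.2775475 rad; a=sin²(Δφ/2)+cosφ1·cosφ2·sin²(Δλ/2)=0.0657182942; c=2·atan2(√a, √(1-a))=0.518500225; dist=6371·c=3303.365 ≈ 3303.4 km; running total=16816.3 km
Leg 2 bearing: y=sinΔλ·cosφ2=0.21009203, x=cosφ1·sinφ2-sinφ1·cosφ2·cosΔλ=0.44884177; θ=atan2(y, x)=25.0832° ≈ 25.1°
Leg 3: φ1=0.6970095, φ2=0.2567885, Δφ=-0.4402209, Δλ=-2.3354024 rad; a=sin²(Δφ/2)+cosφ1·cosφ2·sin²(Δλ/2)=0.6751784743; c=2·atan2(√a, √(1-a))=1.928748508; dist=6371·c=12288.057 ≈ 12288.1 km; running total=29104.4 km
Leg 3 bearing: y=sinΔλ·cosφ2=-0.69799248, x=cosφ1·sinφ2-sinφ1·cosφ2·cosΔλ=0.62454504; θ=atan2(y, x)=-48.1787° <0 so +360° → 311.8213° ≈ 311.8°

Leg 1: dist=13512.9 km, bearing=330.7°
Leg 2: dist=3303.4 km, bearing=25.1°
Leg 3: dist=12288.1 km, bearing=311.8°
Total: 29104.4 km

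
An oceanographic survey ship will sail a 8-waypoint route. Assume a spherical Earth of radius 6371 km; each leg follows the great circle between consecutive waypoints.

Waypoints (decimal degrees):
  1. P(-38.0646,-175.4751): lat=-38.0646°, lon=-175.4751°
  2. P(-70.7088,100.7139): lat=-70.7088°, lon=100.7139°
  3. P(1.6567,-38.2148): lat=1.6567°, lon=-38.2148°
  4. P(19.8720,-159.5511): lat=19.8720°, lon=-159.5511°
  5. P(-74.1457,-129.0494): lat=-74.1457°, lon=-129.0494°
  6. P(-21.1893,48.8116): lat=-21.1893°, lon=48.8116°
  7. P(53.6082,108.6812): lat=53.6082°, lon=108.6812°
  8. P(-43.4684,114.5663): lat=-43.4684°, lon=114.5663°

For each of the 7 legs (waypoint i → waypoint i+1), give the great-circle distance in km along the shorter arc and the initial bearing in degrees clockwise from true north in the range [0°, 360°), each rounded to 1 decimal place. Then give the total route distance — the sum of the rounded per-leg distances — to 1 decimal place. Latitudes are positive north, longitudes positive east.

Leg 1: φ1=-0.6643526, φ2=-1.2341014, Δφ=-0.5697488, Δλ=4.8204074 rad; a=sin²(Δφ/2)+cosφ1·cosφ2·sin²(Δλ/2)=0.1950135542; c=2·atan2(√a, √(1-a))=0.914769946; dist=6371·c=5827.999 ≈ 5828.0 km; running total=5828.0 km
Leg 1 bearing: y=sinΔλ·cosφ2=-0.32844393, x=cosφ1·sinφ2-sinφ1·cosφ2·cosΔλ=-0.72115023; θ=atan2(y, x)=-155.5134° <0 so +360° → 204.4866° ≈ 204.5°
Leg 2: φ1=-1.2341014, φ2=0.0289149, Δφ=1.2630162, Δλ=-2.4247632 rad; a=sin²(Δφ/2)+cosφ1·cosφ2·sin²(Δλ/2)=0.6381232503; c=2·atan2(√a, √(1-a))=1.850682758; dist=6371·c=11790.700 ≈ 11790.7 km; running total=17618.7 km
Leg 2 bearing: y=sinΔλ·cosφ2=-0.65672307, x=cosφ1·sinφ2-sinφ1·cosφ2·cosΔλ=-0.70171410; θ=atan2(y, x)=-136.8969° <0 so +360° → 223.1031° ≈ 223.1°
Leg 3: φ1=0.0289149, φ2=0.3468318, Δφ=0.3179170, Δλ=-2.1177179 rad; a=sin²(Δφ/2)+cosφ1·cosφ2·sin²(Δλ/2)=0.7395306041; c=2·atan2(√a, √(1-a))=2.070381222; dist=6371·c=13190.399 ≈ 13190.4 km; running total=30809.1 km
Leg 3 bearing: y=sinΔλ·cosφ2=-0.80326982, x=cosφ1·sinφ2-sinφ1·cosφ2·cosΔλ=0.35391800; θ=atan2(y, x)=-66.2219° <0 so +360° → 293.7781° ≈ 293.8°
Leg 4: φ1=0.3468318, φ2=-1.2940866, Δφ=-1.6409184, Δλ=0.5323551 rad; a=sin²(Δφ/2)+cosφ1·cosφ2·sin²(Δλ/2)=0.5528096940; c=2·atan2(√a, √(1-a))=1.676613079; dist=6371·c=10681.702 ≈ 10681.7 km; running total=41490.8 km
Leg 4 bearing: y=sinΔλ·cosφ2=0.13866242, x=cosφ1·sinφ2-sinφ1·cosφ2·cosΔλ=-0.98469146; θ=atan2(y, x)=171.9844° ≈ 172.0°
Leg 5: φ1=-1.2940866, φ2=-0.3698231, Δφ=0.9242635, Δλ=3.1042601 rad; a=sin²(Δφ/2)+cosφ1·cosφ2·sin²(Δλ/2)=0.4534218455; c=2·atan2(√a, √(1-a))=1.477504752; dist=6371·c=9413.183 ≈ 9413.2 km; running total=50904.0 km
Leg 5 bearing: y=sinΔλ·cosφ2=0.03480050, x=cosφ1·sinφ2-sinφ1·cosφ2·cosΔλ=-0.99504313; θ=atan2(y, x)=177.9970° ≈ 178.0°
Leg 6: φ1=-0.3698231, φ2=0.9356396, Δφ=1.3054626, Δλ=1.0449216 rad; a=sin²(Δφ/2)+cosφ1·cosφ2·sin²(Δλ/2)=0.5066373491; c=2·atan2(√a, √(1-a))=1.584071415; dist=6371·c=10092.119 ≈ 10092.1 km; running total=60996.1 km
Leg 6 bearing: y=sinΔλ·cosφ2=0.51313958, x=cosφ1·sinφ2-sinφ1·cosφ2·cosΔλ=0.85820251; θ=atan2(y, x)=30.8762° ≈ 30.9°
Leg 7: φ1=0.9356396, φ2=-0.7586667, Δφ=-1.6943063, Δλ=0.1027144 rad; a=sin²(Δφ/2)+cosφ1·cosφ2·sin²(Δλ/2)=0.5627328111; c=2·atan2(√a, √(1-a))=1.696593475; dist=6371·c=10808.997 ≈ 10809.0 km; running total=71805.1 km
Leg 7 bearing: y=sinΔλ·cosφ2=0.07441435, x=cosφ1·sinφ2-sinφ1·cosφ2·cosΔλ=-0.98930323; θ=atan2(y, x)=175.6984° ≈ 175.7°

Leg 1: dist=5828.0 km, bearing=204.5°
Leg 2: dist=11790.7 km, bearing=223.1°
Leg 3: dist=13190.4 km, bearing=293.8°
Leg 4: dist=10681.7 km, bearing=172.0°
Leg 5: dist=9413.2 km, bearing=178.0°
Leg 6: dist=10092.1 km, bearing=30.9°
Leg 7: dist=10809.0 km, bearing=175.7°
Total: 71805.1 km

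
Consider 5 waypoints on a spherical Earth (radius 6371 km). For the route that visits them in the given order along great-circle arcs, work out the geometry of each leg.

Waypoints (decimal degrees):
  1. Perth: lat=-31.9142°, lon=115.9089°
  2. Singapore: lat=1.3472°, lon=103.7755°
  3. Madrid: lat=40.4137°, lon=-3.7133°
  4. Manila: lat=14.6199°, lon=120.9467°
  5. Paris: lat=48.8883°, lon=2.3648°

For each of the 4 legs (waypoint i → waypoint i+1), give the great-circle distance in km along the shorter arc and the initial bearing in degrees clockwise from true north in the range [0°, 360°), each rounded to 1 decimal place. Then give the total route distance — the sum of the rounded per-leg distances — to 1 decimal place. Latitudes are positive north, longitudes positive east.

Leg 1: dist=3913.2 km, bearing=338.6°
Leg 2: dist=11378.3 km, bearing=312.0°
Leg 3: dist=11652.6 km, bearing=55.4°
Leg 4: dist=10736.8 km, bearing=324.5°
Total: 37680.9 km

Leg 1: φ1=-0.5570079, φ2=0.0235131, Δφ=0.5805209, Δλ=-0.2117678 rad; a=sin²(Δφ/2)+cosφ1·cosφ2·sin²(Δλ/2)=0.0913900348; c=2·atan2(√a, √(1-a))=0.614225718; dist=6371·c=3913.232 ≈ 3913.2 km; running total=3913.2 km
Leg 1 bearing: y=sinΔλ·cosφ2=-0.21013042, x=cosφ1·sinφ2-sinφ1·cosφ2·cosΔλ=0.53665333; θ=atan2(y, x)=-21.3832° <0 so +360° → 338.6168° ≈ 338.6°
Leg 2: φ1=0.0235131, φ2=0.7053521, Δφ=0.6818391, Δλ=-1.8760335 rad; a=sin²(Δφ/2)+cosφ1·cosφ2·sin²(Δλ/2)=0.6067525064; c=2·atan2(√a, √(1-a))=1.785957628; dist=6371·c=11378.336 ≈ 11378.3 km; running total=15291.5 km
Leg 2 bearing: y=sinΔλ·cosφ2=-0.72618891, x=cosφ1·sinφ2-sinφ1·cosφ2·cosΔλ=0.65350231; θ=atan2(y, x)=-48.0157° <0 so +360° → 311.9843° ≈ 312.0°
Leg 3: φ1=0.7053521, φ2=0.2551654, Δφ=-0.4501867, Δλ=2.1757274 rad; a=sin²(Δφ/2)+cosφ1·cosφ2·sin²(Δλ/2)=0.6276739562; c=2·atan2(√a, √(1-a))=1.829003854; dist=6371·c=11652.584 ≈ 11652.6 km; running total=26944.1 km
Leg 3 bearing: y=sinΔλ·cosφ2=0.79590867, x=cosφ1·sinφ2-sinφ1·cosφ2·cosΔλ=0.54893245; θ=atan2(y, x)=55.4063° ≈ 55.4°
Leg 4: φ1=0.2551654, φ2=0.8532618, Δφ=0.5980964, Δλ=-2.0696446 rad; a=sin²(Δφ/2)+cosφ1·cosφ2·sin²(Δλ/2)=0.5571082471; c=2·atan2(√a, √(1-a))=1.685262624; dist=6371·c=10736.808 ≈ 10736.8 km; running total=37680.9 km
Leg 4 bearing: y=sinΔλ·cosφ2=-0.57739877, x=cosφ1·sinφ2-sinφ1·cosφ2·cosΔλ=0.80843383; θ=atan2(y, x)=-35.5351° <0 so +360° → 324.4649° ≈ 324.5°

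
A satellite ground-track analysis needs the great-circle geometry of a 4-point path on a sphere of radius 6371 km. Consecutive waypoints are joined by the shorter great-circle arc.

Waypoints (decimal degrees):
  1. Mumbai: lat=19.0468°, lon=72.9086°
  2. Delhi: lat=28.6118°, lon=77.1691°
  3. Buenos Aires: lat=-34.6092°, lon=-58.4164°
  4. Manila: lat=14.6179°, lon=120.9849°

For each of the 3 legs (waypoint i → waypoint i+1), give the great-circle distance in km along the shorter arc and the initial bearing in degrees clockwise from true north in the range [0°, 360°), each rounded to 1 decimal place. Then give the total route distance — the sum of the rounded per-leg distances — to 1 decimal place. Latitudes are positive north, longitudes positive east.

Leg 1: φ1=0.3324294, φ2=0.4993701, Δφ=0.1669407, Δλ=0.0743598 rad; a=sin²(Δφ/2)+cosφ1·cosφ2·sin²(Δλ/2)=0.0080977075; c=2·atan2(√a, √(1-a))=0.180218312; dist=6371·c=1148.171 ≈ 1148.2 km; running total=1148.2 km
Leg 1 bearing: y=sinΔλ·cosφ2=0.06521912, x=cosφ1·sinφ2-sinφ1·cosφ2·cosΔλ=0.16695809; θ=atan2(y, x)=21.3372° ≈ 21.3°
Leg 2: φ1=0.4993701, φ2=-0.6040445, Δφ=-1.1034146, Δλ=-2.3664134 rad; a=sin²(Δφ/2)+cosφ1·cosφ2·sin²(Δλ/2)=0.8940471014; c=2·atan2(√a, √(1-a))=2.478503094; dist=6371·c=15790.543 ≈ 15790.5 km; running total=16938.7 km
Leg 2 bearing: y=sinΔλ·cosφ2=-0.57600334, x=cosφ1·sinφ2-sinφ1·cosφ2·cosΔλ=-0.21708911; θ=atan2(y, x)=-110.6509° <0 so +360° → 249.3491° ≈ 249.3°
Leg 3: φ1=-0.6040445, φ2=0.2551305, Δφ=0.8591750, Δλ=3.1311434 rad; a=sin²(Δφ/2)+cosφ1·cosφ2·sin²(Δλ/2)=0.9698505326; c=2·atan2(√a, √(1-a))=2.792551494; dist=6371·c=17791.346 ≈ 17791.3 km; running total=34730.0 km
Leg 3 bearing: y=sinΔλ·cosφ2=0.01011086, x=cosφ1·sinφ2-sinφ1·cosφ2·cosΔλ=-0.34184745; θ=atan2(y, x)=178.3058° ≈ 178.3°

Leg 1: dist=1148.2 km, bearing=21.3°
Leg 2: dist=15790.5 km, bearing=249.3°
Leg 3: dist=17791.3 km, bearing=178.3°
Total: 34730.0 km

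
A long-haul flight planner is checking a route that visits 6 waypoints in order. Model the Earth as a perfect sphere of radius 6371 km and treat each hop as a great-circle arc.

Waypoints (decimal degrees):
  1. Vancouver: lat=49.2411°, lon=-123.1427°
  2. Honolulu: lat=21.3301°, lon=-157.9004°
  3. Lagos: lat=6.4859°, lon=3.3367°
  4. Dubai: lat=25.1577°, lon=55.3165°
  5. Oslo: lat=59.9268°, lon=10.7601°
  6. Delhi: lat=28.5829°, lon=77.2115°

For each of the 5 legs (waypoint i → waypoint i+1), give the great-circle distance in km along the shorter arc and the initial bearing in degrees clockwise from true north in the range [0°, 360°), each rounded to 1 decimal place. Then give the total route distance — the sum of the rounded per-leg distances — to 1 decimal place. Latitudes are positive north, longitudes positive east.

Leg 1: φ1=0.8594193, φ2=0.3722805, Δφ=-0.4871388, Δλ=-0.6066363 rad; a=sin²(Δφ/2)+cosφ1·cosφ2·sin²(Δλ/2)=0.1124186034; c=2·atan2(√a, √(1-a))=0.683823591; dist=6371·c=4356.640 ≈ 4356.6 km; running total=4356.6 km
Leg 1 bearing: y=sinΔλ·cosφ2=-0.53105499, x=cosφ1·sinφ2-sinφ1·cosφ2·cosΔλ=-0.34220351; θ=atan2(y, x)=-122.7971° <0 so +360° → 237.2029° ≈ 237.2°
Leg 2: φ1=0.3722805, φ2=0.1132003, Δφ=-0.2590802, Δλ=2.8141183 rad; a=sin²(Δφ/2)+cosφ1·cosφ2·sin²(Δλ/2)=0.9176327474; c=2·atan2(√a, √(1-a))=2.559411788; dist=6371·c=16306.012 ≈ 16306.0 km; running total=20662.6 km
Leg 2 bearing: y=sinΔλ·cosφ2=0.31959398, x=cosφ1·sinφ2-sinφ1·cosφ2·cosΔλ=0.44742736; θ=atan2(y, x)=35.5379° ≈ 35.5°
Leg 3: φ1=0.1132003, φ2=0.4390847, Δφ=0.3258844, Δλ=0.9072187 rad; a=sin²(Δφ/2)+cosφ1·cosφ2·sin²(Δλ/2)=0.1990181417; c=2·atan2(√a, √(1-a))=0.924838306; dist=6371·c=5892.145 ≈ 5892.1 km; running total=26554.7 km
Leg 3 bearing: y=sinΔλ·cosφ2=0.71306445, x=cosφ1·sinφ2-sinφ1·cosφ2·cosΔλ=0.35941449; θ=atan2(y, x)=63.24997° ≈ 63.2°
Leg 4: φ1=0.4390847, φ2=1.0459200, Δφ=0.6068353, Δλ=-0.7776559 rad; a=sin²(Δφ/2)+cosφ1·cosφ2·sin²(Δλ/2)=0.1544588459; c=2·atan2(√a, √(1-a))=0.807810912; dist=6371·c=5146.563 ≈ 5146.6 km; running total=31701.3 km
Leg 4 bearing: y=sinΔλ·cosφ2=-0.35158150, x=cosφ1·sinφ2-sinφ1·cosφ2·cosΔλ=0.63150273; θ=atan2(y, x)=-29.1063° <0 so +360° → 330.8937° ≈ 330.9°
Leg 5: φ1=1.0459200, φ2=0.4988657, Δφ=-0.5470543, Δλ=1.1597957 rad; a=sin²(Δφ/2)+cosφ1·cosφ2·sin²(Δλ/2)=0.2050840843; c=2·atan2(√a, √(1-a))=0.939945753; dist=6371·c=5988.394 ≈ 5988.4 km; running total=37689.7 km
Leg 5 bearing: y=sinΔλ·cosφ2=0.80499681, x=cosφ1·sinφ2-sinφ1·cosφ2·cosΔλ=-0.06386344; θ=atan2(y, x)=94.5360° ≈ 94.5°

Leg 1: dist=4356.6 km, bearing=237.2°
Leg 2: dist=16306.0 km, bearing=35.5°
Leg 3: dist=5892.1 km, bearing=63.2°
Leg 4: dist=5146.6 km, bearing=330.9°
Leg 5: dist=5988.4 km, bearing=94.5°
Total: 37689.7 km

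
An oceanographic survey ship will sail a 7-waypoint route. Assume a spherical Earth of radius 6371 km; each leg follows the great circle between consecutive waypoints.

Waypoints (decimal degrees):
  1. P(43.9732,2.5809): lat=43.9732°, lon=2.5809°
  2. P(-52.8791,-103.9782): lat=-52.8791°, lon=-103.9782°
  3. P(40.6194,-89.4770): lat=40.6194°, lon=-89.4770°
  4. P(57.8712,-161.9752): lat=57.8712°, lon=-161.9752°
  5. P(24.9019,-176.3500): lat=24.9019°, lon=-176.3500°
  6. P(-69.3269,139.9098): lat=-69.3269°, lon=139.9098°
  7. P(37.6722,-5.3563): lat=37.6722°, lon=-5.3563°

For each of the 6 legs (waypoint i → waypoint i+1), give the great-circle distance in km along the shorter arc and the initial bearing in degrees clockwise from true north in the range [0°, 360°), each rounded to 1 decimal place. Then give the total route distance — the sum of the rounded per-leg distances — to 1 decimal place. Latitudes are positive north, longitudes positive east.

Leg 1: φ1=0.7674771, φ2=-0.9229144, Δφ=-1.6903915, Δλ=-1.8598071 rad; a=sin²(Δφ/2)+cosφ1·cosφ2·sin²(Δλ/2)=0.8387046177; c=2·atan2(√a, √(1-a))=2.315031280; dist=6371·c=14749.064 ≈ 14749.1 km; running total=14749.1 km
Leg 1 bearing: y=sinΔλ·cosφ2=-0.57846953, x=cosφ1·sinφ2-sinφ1·cosφ2·cosΔλ=-0.45441141; θ=atan2(y, x)=-128.1511° <0 so +360° → 231.8489° ≈ 231.8°
Leg 2: φ1=-0.9229144, φ2=0.7089423, Δφ=1.6318567, Δλ=0.2530937 rad; a=sin²(Δφ/2)+cosφ1·cosφ2·sin²(Δλ/2)=0.5378079714; c=2·atan2(√a, √(1-a))=1.646484515; dist=6371·c=10489.753 ≈ 10489.8 km; running total=25238.9 km
Leg 2 bearing: y=sinΔλ·cosφ2=0.19006656, x=cosφ1·sinφ2-sinφ1·cosφ2·cosΔλ=0.97885491; θ=atan2(y, x)=10.9885° ≈ 11.0°
Leg 3: φ1=0.7089423, φ2=1.0100430, Δφ=0.3011007, Δλ=-1.2653323 rad; a=sin²(Δφ/2)+cosφ1·cosφ2·sin²(Δλ/2)=0.1636347880; c=2·atan2(√a, √(1-a))=0.832903379; dist=6371·c=5306.427 ≈ 5306.4 km; running total=30545.3 km
Leg 3 bearing: y=sinΔλ·cosφ2=-0.50720485, x=cosφ1·sinφ2-sinφ1·cosφ2·cosΔλ=0.53868081; θ=atan2(y, x)=-43.2762° <0 so +360° → 316.7238° ≈ 316.7°
Leg 4: φ1=1.0100430, φ2=0.4346201, Δφ=-0.5754228, Δλ=-0.2508876 rad; a=sin²(Δφ/2)+cosφ1·cosφ2·sin²(Δλ/2)=0.0880699418; c=2·atan2(√a, √(1-a))=0.602608187; dist=6371·c=3839.217 ≈ 3839.2 km; running total=34384.5 km
Leg 4 bearing: y=sinΔλ·cosφ2=-0.22518278, x=cosφ1·sinφ2-sinφ1·cosφ2·cosΔλ=-0.52014154; θ=atan2(y, x)=-156.5910° <0 so +360° → 203.4090° ≈ 203.4°
Leg 5: φ1=0.4346201, φ2=-1.2099827, Δφ=-1.6446028, Δλ=5.5197748 rad; a=sin²(Δφ/2)+cosφ1·cosφ2·sin²(Δλ/2)=0.5813022725; c=2·atan2(√a, √(1-a))=1.734126085; dist=6371·c=11048.117 ≈ 11048.1 km; running total=45432.6 km
Leg 5 bearing: y=sinΔλ·cosφ2=-0.24408512, x=cosφ1·sinφ2-sinφ1·cosφ2·cosΔλ=-0.95602417; θ=atan2(y, x)=-165.6776° <0 so +360° → 194.3224° ≈ 194.3°
Leg 6: φ1=-1.2099827, φ2=0.6575039, Δφ=1.8674866, Δλ=-2.5353717 rad; a=sin²(Δφ/2)+cosφ1·cosφ2·sin²(Δλ/2)=0.9007164965; c=2·atan2(√a, √(1-a))=2.500483684; dist=6371·c=15930.582 ≈ 15930.6 km; running total=61363.2 km
Leg 6 bearing: y=sinΔλ·cosφ2=-0.45098116, x=cosφ1·sinφ2-sinφ1·cosφ2·cosΔλ=-0.39283731; θ=atan2(y, x)=-131.0582° <0 so +360° → 228.9418° ≈ 228.9°

Leg 1: dist=14749.1 km, bearing=231.8°
Leg 2: dist=10489.8 km, bearing=11.0°
Leg 3: dist=5306.4 km, bearing=316.7°
Leg 4: dist=3839.2 km, bearing=203.4°
Leg 5: dist=11048.1 km, bearing=194.3°
Leg 6: dist=15930.6 km, bearing=228.9°
Total: 61363.2 km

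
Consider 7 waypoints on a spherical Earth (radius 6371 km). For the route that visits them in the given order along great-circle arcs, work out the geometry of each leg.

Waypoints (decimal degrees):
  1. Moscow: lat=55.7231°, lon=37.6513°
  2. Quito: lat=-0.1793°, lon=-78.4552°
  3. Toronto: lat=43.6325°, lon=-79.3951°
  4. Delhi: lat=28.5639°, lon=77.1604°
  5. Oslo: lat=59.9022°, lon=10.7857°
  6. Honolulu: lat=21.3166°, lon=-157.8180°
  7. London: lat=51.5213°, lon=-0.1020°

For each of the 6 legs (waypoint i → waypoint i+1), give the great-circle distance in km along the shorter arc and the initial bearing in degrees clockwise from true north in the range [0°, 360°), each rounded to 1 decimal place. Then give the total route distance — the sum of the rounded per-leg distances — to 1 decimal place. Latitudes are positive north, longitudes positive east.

Leg 1: φ1=0.9725516, φ2=-0.0031294, Δφ=-0.9756809, Δλ=-2.0264407 rad; a=sin²(Δφ/2)+cosφ1·cosφ2·sin²(Δλ/2)=0.6252063382; c=2·atan2(√a, √(1-a))=1.823902816; dist=6371·c=11620.085 ≈ 11620.1 km; running total=11620.1 km
Leg 1 bearing: y=sinΔλ·cosφ2=-0.89797326, x=cosφ1·sinφ2-sinφ1·cosφ2·cosΔλ=0.36185288; θ=atan2(y, x)=-68.0522° <0 so +360° → 291.9478° ≈ 291.9°
Leg 2: φ1=-0.0031294, φ2=0.7615308, Δφ=0.7646602, Δλ=-0.0164043 rad; a=sin²(Δφ/2)+cosφ1·cosφ2·sin²(Δλ/2)=0.1392398581; c=2·atan2(√a, √(1-a))=0.764800818; dist=6371·c=4872.546 ≈ 4872.5 km; running total=16492.6 km
Leg 2 bearing: y=sinΔλ·cosφ2=-0.01187262, x=cosφ1·sinφ2-sinφ1·cosφ2·cosΔλ=0.69229150; θ=atan2(y, x)=-0.9825° <0 so +360° → 359.0175° ≈ 359.0°
Leg 3: φ1=0.7615308, φ2=0.4985341, Δφ=-0.2629967, Δλ=2.7324089 rad; a=sin²(Δφ/2)+cosφ1·cosφ2·sin²(Δλ/2)=0.6266383534; c=2·atan2(√a, √(1-a))=1.826862236; dist=6371·c=11638.939 ≈ 11638.9 km; running total=28131.5 km
Leg 3 bearing: y=sinΔλ·cosφ2=0.34943473, x=cosφ1·sinφ2-sinφ1·cosφ2·cosΔλ=0.90207887; θ=atan2(y, x)=21.1747° ≈ 21.2°
Leg 4: φ1=0.4985341, φ2=1.0454906, Δφ=0.5469565, Δλ=-1.1584571 rad; a=sin²(Δφ/2)+cosφ1·cosφ2·sin²(Δλ/2)=0.2049103204; c=2·atan2(√a, √(1-a))=0.939515325; dist=6371·c=5985.652 ≈ 5985.7 km; running total=34117.2 km
Leg 4 bearing: y=sinΔλ·cosφ2=-0.45944661, x=cosφ1·sinφ2-sinφ1·cosφ2·cosΔλ=0.66377491; θ=atan2(y, x)=-34.6899° <0 so +360° → 325.3101° ≈ 325.3°
Leg 5: φ1=1.0454906, φ2=0.3720449, Δφ=-0.6734458, Δλ=-2.9426897 rad; a=sin²(Δφ/2)+cosφ1·cosφ2·sin²(Δλ/2)=0.5717254135; c=2·atan2(√a, √(1-a))=1.714743758; dist=6371·c=10924.632 ≈ 10924.6 km; running total=45041.8 km
Leg 5 bearing: y=sinΔλ·cosφ2=-0.18407583, x=cosφ1·sinφ2-sinφ1·cosφ2·cosΔλ=0.97238776; θ=atan2(y, x)=-10.7194° <0 so +360° → 349.2806° ≈ 349.3°
Leg 6: φ1=0.3720449, φ2=0.8992163, Δφ=0.5271715, Δλ=2.7526635 rad; a=sin²(Δφ/2)+cosφ1·cosφ2·sin²(Δλ/2)=0.6258924716; c=2·atan2(√a, √(1-a))=1.825320503; dist=6371·c=11629.117 ≈ 11629.1 km; running total=56670.9 km
Leg 6 bearing: y=sinΔλ·cosφ2=0.23594583, x=cosφ1·sinφ2-sinφ1·cosφ2·cosΔλ=0.93858080; θ=atan2(y, x)=14.1109° ≈ 14.1°

Leg 1: dist=11620.1 km, bearing=291.9°
Leg 2: dist=4872.5 km, bearing=359.0°
Leg 3: dist=11638.9 km, bearing=21.2°
Leg 4: dist=5985.7 km, bearing=325.3°
Leg 5: dist=10924.6 km, bearing=349.3°
Leg 6: dist=11629.1 km, bearing=14.1°
Total: 56670.9 km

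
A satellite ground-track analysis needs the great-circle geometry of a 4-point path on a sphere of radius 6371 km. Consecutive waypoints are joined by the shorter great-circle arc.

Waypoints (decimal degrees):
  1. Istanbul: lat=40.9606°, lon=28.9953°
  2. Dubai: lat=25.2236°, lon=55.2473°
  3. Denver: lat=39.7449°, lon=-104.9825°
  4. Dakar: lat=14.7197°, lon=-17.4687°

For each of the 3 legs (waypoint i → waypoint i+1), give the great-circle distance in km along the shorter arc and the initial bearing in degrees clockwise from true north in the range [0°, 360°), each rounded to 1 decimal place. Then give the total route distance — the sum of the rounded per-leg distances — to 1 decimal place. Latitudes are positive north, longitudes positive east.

Leg 1: dist=2987.5 km, bearing=117.7°
Leg 2: dist=12505.5 km, bearing=343.7°
Leg 3: dist=8759.0 km, bearing=80.1°
Total: 24252.0 km

Leg 1: φ1=0.7148973, φ2=0.4402349, Δφ=-0.2746625, Δλ=0.4581838 rad; a=sin²(Δφ/2)+cosφ1·cosφ2·sin²(Δλ/2)=0.0539729383; c=2·atan2(√a, √(1-a))=0.468926112; dist=6371·c=2987.528 ≈ 2987.5 km; running total=2987.5 km
Leg 1 bearing: y=sinΔλ·cosφ2=0.40014549, x=cosφ1·sinφ2-sinφ1·cosφ2·cosΔλ=-0.21005482; θ=atan2(y, x)=117.6971° ≈ 117.7°
Leg 2: φ1=0.4402349, φ2=0.6936794, Δφ=0.2534445, Δλ=-2.7965376 rad; a=sin²(Δφ/2)+cosφ1·cosφ2·sin²(Δλ/2)=0.6910582239; c=2·atan2(√a, √(1-a))=1.962881787; dist=6371·c=12505.520 ≈ 12505.5 km; running total=15493.0 km
Leg 2 bearing: y=sinΔλ·cosφ2=-0.26007886, x=cosφ1·sinφ2-sinφ1·cosφ2·cosΔλ=0.88676153; θ=atan2(y, x)=-16.3459° <0 so +360° → 343.6541° ≈ 343.7°
Leg 3: φ1=0.6936794, φ2=0.2569072, Δφ=-0.4367721, Δλ=1.5274040 rad; a=sin²(Δφ/2)+cosφ1·cosφ2·sin²(Δλ/2)=0.4026413979; c=2·atan2(√a, √(1-a))=1.374827199; dist=6371·c=8759.024 ≈ 8759.0 km; running total=24252.0 km
Leg 3 bearing: y=sinΔλ·cosφ2=0.96627004, x=cosφ1·sinφ2-sinφ1·cosφ2·cosΔλ=0.16854502; θ=atan2(y, x)=80.1055° ≈ 80.1°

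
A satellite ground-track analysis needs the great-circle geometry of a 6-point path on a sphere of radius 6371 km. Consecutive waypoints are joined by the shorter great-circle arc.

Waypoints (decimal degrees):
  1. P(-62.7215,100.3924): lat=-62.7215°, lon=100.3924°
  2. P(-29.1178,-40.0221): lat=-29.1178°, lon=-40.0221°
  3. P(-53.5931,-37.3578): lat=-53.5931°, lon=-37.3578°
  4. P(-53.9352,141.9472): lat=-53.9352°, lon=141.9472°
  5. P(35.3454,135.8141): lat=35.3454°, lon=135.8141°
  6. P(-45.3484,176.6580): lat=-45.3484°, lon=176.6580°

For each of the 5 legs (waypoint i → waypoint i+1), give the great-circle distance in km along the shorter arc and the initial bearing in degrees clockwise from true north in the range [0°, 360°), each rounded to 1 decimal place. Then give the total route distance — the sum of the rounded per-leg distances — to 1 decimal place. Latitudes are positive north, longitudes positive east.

Leg 1: dist=9216.0 km, bearing=214.1°
Leg 2: dist=2730.1 km, bearing=176.2°
Leg 3: dist=8058.3 km, bearing=179.6°
Leg 4: dist=9945.1 km, bearing=355.0°
Leg 5: dist=9866.6 km, bearing=152.6°
Total: 39816.1 km

Leg 1: φ1=-1.0946967, φ2=-0.5082015, Δφ=0.5864952, Δλ=-2.4506953 rad; a=sin²(Δφ/2)+cosφ1·cosφ2·sin²(Δλ/2)=0.4380414983; c=2·atan2(√a, √(1-a))=1.446559979; dist=6371·c=9216.034 ≈ 9216.0 km; running total=9216.0 km
Leg 1 bearing: y=sinΔλ·cosφ2=-0.55669667, x=cosφ1·sinφ2-sinφ1·cosφ2·cosΔλ=-0.82142157; θ=atan2(y, x)=-145.8736° <0 so +360° → 214.1264° ≈ 214.1°
Leg 2: φ1=-0.5082015, φ2=-0.9353761, Δφ=-0.4271746, Δλ=0.0465008 rad; a=sin²(Δφ/2)+cosφ1·cosφ2·sin²(Δλ/2)=0.0452102656; c=2·atan2(√a, √(1-a))=0.428525425; dist=6371·c=2730.135 ≈ 2730.1 km; running total=11946.1 km
Leg 2 bearing: y=sinΔλ·cosφ2=0.02758902, x=cosφ1·sinφ2-sinφ1·cosφ2·cosΔλ=-0.41461312; θ=atan2(y, x)=176.1931° ≈ 176.2°
Leg 3: φ1=-0.9353761, φ2=-0.9413468, Δφ=-0.0059708, Δλ=3.1294626 rad; a=sin²(Δφ/2)+cosφ1·cosφ2·sin²(Δλ/2)=0.3493987323; c=2·atan2(√a, √(1-a))=1.264842823; dist=6371·c=8058.314 ≈ 8058.3 km; running total=20004.4 km
Leg 3 bearing: y=sinΔλ·cosφ2=0.00714078, x=cosφ1·sinφ2-sinφ1·cosφ2·cosΔλ=-0.95353345; θ=atan2(y, x)=179.5709° ≈ 179.6°
Leg 4: φ1=-0.9413468, φ2=0.6168936, Δφ=1.5582404, Δλ=-0.1070428 rad; a=sin²(Δφ/2)+cosφ1·cosφ2·sin²(Δλ/2)=0.4950964271; c=2·atan2(√a, √(1-a))=1.560989024; dist=6371·c=9945.061 ≈ 9945.1 km; running total=29949.5 km
Leg 4 bearing: y=sinΔλ·cosφ2=-0.08714596, x=cosφ1·sinφ2-sinφ1·cosφ2·cosΔλ=0.99614728; θ=atan2(y, x)=-4.9997° <0 so +360° → 355.0003° ≈ 355.0°
Leg 5: φ1=0.6168936, φ2=-0.7914789, Δφ=-1.4083725, Δλ=0.7128605 rad; a=sin²(Δφ/2)+cosφ1·cosφ2·sin²(Δλ/2)=0.4889401149; c=2·atan2(√a, √(1-a))=1.548674752; dist=6371·c=9866.607 ≈ 9866.6 km; running total=39816.1 km
Leg 5 bearing: y=sinΔλ·cosφ2=0.45962758, x=cosφ1·sinφ2-sinφ1·cosφ2·cosΔλ=-0.88783625; θ=atan2(y, x)=152.6297° ≈ 152.6°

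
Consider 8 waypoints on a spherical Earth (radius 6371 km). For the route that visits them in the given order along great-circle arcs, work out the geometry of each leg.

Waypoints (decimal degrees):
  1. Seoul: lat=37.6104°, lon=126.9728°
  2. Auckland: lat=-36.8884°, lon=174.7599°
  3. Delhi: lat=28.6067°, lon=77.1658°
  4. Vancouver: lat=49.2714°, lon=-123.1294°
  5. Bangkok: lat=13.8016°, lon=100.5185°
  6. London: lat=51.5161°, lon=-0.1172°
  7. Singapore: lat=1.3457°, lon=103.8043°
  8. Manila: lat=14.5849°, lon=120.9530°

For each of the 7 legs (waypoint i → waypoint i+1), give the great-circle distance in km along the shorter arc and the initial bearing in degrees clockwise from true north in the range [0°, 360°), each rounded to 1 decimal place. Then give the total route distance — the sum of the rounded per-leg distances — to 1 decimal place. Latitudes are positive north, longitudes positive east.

Leg 1: φ1=0.6564253, φ2=-0.6438240, Δφ=-1.3002493, Δλ=0.8340422 rad; a=sin²(Δφ/2)+cosφ1·cosφ2·sin²(Δλ/2)=0.4703150952; c=2·atan2(√a, √(1-a))=1.511391584; dist=6371·c=9629.076 ≈ 9629.1 km; running total=9629.1 km
Leg 1 bearing: y=sinΔλ·cosφ2=0.59237914, x=cosφ1·sinφ2-sinφ1·cosφ2·cosΔλ=-0.80346885; θ=atan2(y, x)=143.5995° ≈ 143.6°
Leg 2: φ1=-0.6438240, φ2=0.4992811, Δφ=1.1431051, Δλ=-1.7033384 rad; a=sin²(Δφ/2)+cosφ1·cosφ2·sin²(Δλ/2)=0.6900976912; c=2·atan2(√a, √(1-a))=1.960803860; dist=6371·c=12492.281 ≈ 12492.3 km; running total=22121.4 km
Leg 2 bearing: y=sinΔλ·cosφ2=-0.87022683, x=cosφ1·sinφ2-sinφ1·cosφ2·cosΔλ=0.31329975; θ=atan2(y, x)=-70.2001° <0 so +360° → 289.7999° ≈ 289.8°
Leg 3: φ1=0.4992811, φ2=0.8599482, Δφ=0.3606671, Δλ=-3.4958107 rad; a=sin²(Δφ/2)+cosφ1·cosφ2·sin²(Δλ/2)=0.5872150188; c=2·atan2(√a, √(1-a))=1.746123229; dist=6371·c=11124.551 ≈ 11124.6 km; running total=33246.0 km
Leg 3 bearing: y=sinΔλ·cosφ2=0.22631618, x=cosφ1·sinφ2-sinφ1·cosφ2·cosΔλ=0.95830848; θ=atan2(y, x)=13.2876° ≈ 13.3°
Leg 4: φ1=0.8599482, φ2=0.2408834, Δφ=-0.6190648, Δλ=3.9033922 rad; a=sin²(Δφ/2)+cosφ1·cosφ2·sin²(Δλ/2)=0.6388570959; c=2·atan2(√a, √(1-a))=1.852210210; dist=6371·c=11800.431 ≈ 11800.4 km; running total=45046.4 km
Leg 4 bearing: y=sinΔλ·cosφ2=-0.67029629, x=cosφ1·sinφ2-sinφ1·cosφ2·cosΔλ=0.68816983; θ=atan2(y, x)=-44.2462° <0 so +360° → 315.7538° ≈ 315.8°
Leg 5: φ1=0.2408834, φ2=0.8991256, Δφ=0.6582422, Δλ=-1.7564243 rad; a=sin²(Δφ/2)+cosφ1·cosφ2·sin²(Δλ/2)=0.4623978977; c=2·atan2(√a, √(1-a))=1.495521053; dist=6371·c=9527.965 ≈ 9528.0 km; running total=54574.4 km
Leg 5 bearing: y=sinΔλ·cosφ2=-0.61160401, x=cosφ1·sinφ2-sinφ1·cosφ2·cosΔλ=0.78758165; θ=atan2(y, x)=-37.8315° <0 so +360° → 322.1685° ≈ 322.2°
Leg 6: φ1=0.8991256, φ2=0.0234869, Δφ=-0.8756387, Δλ=1.8137723 rad; a=sin²(Δφ/2)+cosφ1·cosφ2·sin²(Δλ/2)=0.5656472779; c=2·atan2(√a, √(1-a))=1.702471054; dist=6371·c=10846.443 ≈ 10846.4 km; running total=65420.8 km
Leg 6 bearing: y=sinΔλ·cosφ2=0.97035857, x=cosφ1·sinφ2-sinφ1·cosφ2·cosΔλ=0.20289405; θ=atan2(y, x)=78.1901° ≈ 78.2°
Leg 7: φ1=0.0234869, φ2=0.2545545, Δφ=0.2310676, Δλ=0.2993013 rad; a=sin²(Δφ/2)+cosφ1·cosφ2·sin²(Δλ/2)=0.0347951684; c=2·atan2(√a, √(1-a))=0.375267357; dist=6371·c=2390.828 ≈ 2390.8 km; running total=67811.6 km
Leg 7 bearing: y=sinΔλ·cosφ2=0.28535116, x=cosφ1·sinφ2-sinφ1·cosφ2·cosΔλ=0.23002733; θ=atan2(y, x)=51.1270° ≈ 51.1°

Leg 1: dist=9629.1 km, bearing=143.6°
Leg 2: dist=12492.3 km, bearing=289.8°
Leg 3: dist=11124.6 km, bearing=13.3°
Leg 4: dist=11800.4 km, bearing=315.8°
Leg 5: dist=9528.0 km, bearing=322.2°
Leg 6: dist=10846.4 km, bearing=78.2°
Leg 7: dist=2390.8 km, bearing=51.1°
Total: 67811.6 km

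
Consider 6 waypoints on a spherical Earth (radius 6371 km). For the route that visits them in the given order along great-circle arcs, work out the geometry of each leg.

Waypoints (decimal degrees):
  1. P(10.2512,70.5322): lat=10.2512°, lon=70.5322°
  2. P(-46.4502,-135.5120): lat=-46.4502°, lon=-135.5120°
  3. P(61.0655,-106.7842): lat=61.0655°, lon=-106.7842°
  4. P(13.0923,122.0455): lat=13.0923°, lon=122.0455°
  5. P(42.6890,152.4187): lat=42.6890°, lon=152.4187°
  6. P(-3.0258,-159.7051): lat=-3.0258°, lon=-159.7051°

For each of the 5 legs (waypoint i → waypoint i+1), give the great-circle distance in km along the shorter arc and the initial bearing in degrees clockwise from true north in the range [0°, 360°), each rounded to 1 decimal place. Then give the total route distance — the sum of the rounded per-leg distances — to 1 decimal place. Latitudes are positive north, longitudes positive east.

Leg 1: φ1=0.1789172, φ2=-0.8107089, Δφ=-0.9896261, Δλ=-3.5961497 rad; a=sin²(Δφ/2)+cosφ1·cosφ2·sin²(Δλ/2)=0.8690624447; c=2·atan2(√a, √(1-a))=2.401083118; dist=6371·c=15297.301 ≈ 15297.3 km; running total=15297.3 km
Leg 1 bearing: y=sinΔλ·cosφ2=0.30250868, x=cosφ1·sinφ2-sinφ1·cosφ2·cosΔλ=-0.60304241; θ=atan2(y, x)=153.3599° ≈ 153.4°
Leg 2: φ1=-0.8107089, φ2=1.0657940, Δφ=1.8765030, Δλ=0.5013947 rad; a=sin²(Δφ/2)+cosφ1·cosφ2·sin²(Δλ/2)=0.6709982993; c=2·atan2(√a, √(1-a))=1.919837122; dist=6371·c=12231.282 ≈ 12231.3 km; running total=27528.6 km
Leg 2 bearing: y=sinΔλ·cosφ2=0.23254254, x=cosφ1·sinφ2-sinφ1·cosφ2·cosΔλ=0.91047366; θ=atan2(y, x)=14.3275° ≈ 14.3°
Leg 3: φ1=1.0657940, φ2=0.2285037, Δφ=-0.8372903, Δλ=3.9938317 rad; a=sin²(Δφ/2)+cosφ1·cosφ2·sin²(Δλ/2)=0.5559840391; c=2·atan2(√a, √(1-a))=1.682999689; dist=6371·c=10722.391 ≈ 10722.4 km; running total=38251.0 km
Leg 3 bearing: y=sinΔλ·cosφ2=-0.73318942, x=cosφ1·sinφ2-sinφ1·cosφ2·cosΔλ=0.67074319; θ=atan2(y, x)=-47.5468° <0 so +360° → 312.4532° ≈ 312.5°
Leg 4: φ1=0.2285037, φ2=0.7450636, Δφ=0.5165599, Δλ=0.5301123 rad; a=sin²(Δφ/2)+cosφ1·cosφ2·sin²(Δλ/2)=0.1143694824; c=2·atan2(√a, √(1-a))=0.689976403; dist=6371·c=4395.840 ≈ 4395.8 km; running total=42646.8 km
Leg 4 bearing: y=sinΔλ·cosφ2=0.37166089, x=cosφ1·sinφ2-sinφ1·cosφ2·cosΔλ=0.51674423; θ=atan2(y, x)=35.7250° ≈ 35.7°
Leg 5: φ1=0.7450636, φ2=-0.0528102, Δφ=-0.7978738, Δλ=-5.4475880 rad; a=sin²(Δφ/2)+cosφ1·cosφ2·sin²(Δλ/2)=0.2717284408; c=2·atan2(√a, √(1-a))=1.096690460; dist=6371·c=6987.015 ≈ 6987.0 km; running total=49633.8 km
Leg 5 bearing: y=sinΔλ·cosφ2=0.74066326, x=cosφ1·sinφ2-sinφ1·cosφ2·cosΔλ=-0.49293642; θ=atan2(y, x)=123.6451° ≈ 123.6°

Leg 1: dist=15297.3 km, bearing=153.4°
Leg 2: dist=12231.3 km, bearing=14.3°
Leg 3: dist=10722.4 km, bearing=312.5°
Leg 4: dist=4395.8 km, bearing=35.7°
Leg 5: dist=6987.0 km, bearing=123.6°
Total: 49633.8 km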